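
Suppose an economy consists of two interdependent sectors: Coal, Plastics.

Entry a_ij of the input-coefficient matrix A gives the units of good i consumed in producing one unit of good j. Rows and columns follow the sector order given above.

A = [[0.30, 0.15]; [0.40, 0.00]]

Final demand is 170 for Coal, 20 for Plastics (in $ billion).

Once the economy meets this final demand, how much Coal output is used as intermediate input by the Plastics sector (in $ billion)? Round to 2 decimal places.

z_12 = 19.22

I − A =
  [   0.70    -0.15]
  [  -0.40     1.00]
det(I−A) = (0.70)(1.00) − (-0.15)(-0.40) = 0.6400
adj(I−A) = [[1.00, 0.15], [0.40, 0.70]]
(I − A)⁻¹ = adj(I−A) / det(I−A) ≈
  [   1.5625     0.2344]
  [   0.6250     1.0938]
First solve x = (I − A)⁻¹ d = adj(I−A)·d / det(I−A); in particular x_2 = (0.40·170 + 0.70·20) / 0.6400 = 82.00 / 0.6400 = 128.1250.
Intermediate flow from 1 to 2: z_12 = a_12 · x_2 = 0.15 × 82.00 / 0.6400 = 12.30 / 0.6400 ≈ 19.22.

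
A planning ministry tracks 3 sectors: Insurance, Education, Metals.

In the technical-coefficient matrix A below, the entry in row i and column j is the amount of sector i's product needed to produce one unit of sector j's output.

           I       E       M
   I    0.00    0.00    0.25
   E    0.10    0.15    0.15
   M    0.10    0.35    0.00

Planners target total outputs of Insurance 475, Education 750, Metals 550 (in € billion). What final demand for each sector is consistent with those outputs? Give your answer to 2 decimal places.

I − A =
  [   1.00     0.00    -0.25]
  [  -0.10     0.85    -0.15]
  [  -0.10    -0.35     1.00]
d = (I − A) x:
  d_I = (+1.00)·475 + (+0.00)·750 + (-0.25)·550 = 337.50
  d_E = (-0.10)·475 + (+0.85)·750 + (-0.15)·550 = 507.50
  d_M = (-0.10)·475 + (-0.35)·750 + (+1.00)·550 = 240.00

d_I = 337.50, d_E = 507.50, d_M = 240.00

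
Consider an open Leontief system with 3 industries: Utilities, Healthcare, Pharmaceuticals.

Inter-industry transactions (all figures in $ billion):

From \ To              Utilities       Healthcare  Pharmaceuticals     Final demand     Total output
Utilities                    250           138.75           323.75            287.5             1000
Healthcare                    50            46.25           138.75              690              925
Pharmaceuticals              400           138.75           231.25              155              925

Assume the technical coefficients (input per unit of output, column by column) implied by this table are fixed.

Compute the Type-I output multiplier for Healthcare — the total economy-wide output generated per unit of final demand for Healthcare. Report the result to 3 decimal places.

m_H = 2.069

Technical coefficients a_ij = z_ij / X_j:
  a_UU = 250/1000 = 0.25, a_HU = 50/1000 = 0.05, a_PU = 400/1000 = 0.40
  a_UH = 138.75/925 = 0.15, a_HH = 46.25/925 = 0.05, a_PH = 138.75/925 = 0.15
  a_UP = 323.75/925 = 0.35, a_HP = 138.75/925 = 0.15, a_PP = 231.25/925 = 0.25
I − A =
  [   0.75    -0.15    -0.35]
  [  -0.05     0.95    -0.15]
  [  -0.40    -0.15     0.75]
Cofactors of I−A, C_ij = (−1)^(i+j)·(minor ij) (rows/columns in the sector order above):
  C_11 = (0.95)(0.75) − (-0.15)(-0.15) = 0.6900
  C_12 = −[(-0.05)(0.75) − (-0.15)(-0.40)] = 0.0975
  C_13 = (-0.05)(-0.15) − (0.95)(-0.40) = 0.3875
  C_21 = −[(-0.15)(0.75) − (-0.35)(-0.15)] = 0.1650
  C_22 = (0.75)(0.75) − (-0.35)(-0.40) = 0.4225
  C_23 = −[(0.75)(-0.15) − (-0.15)(-0.40)] = 0.1725
  C_31 = (-0.15)(-0.15) − (-0.35)(0.95) = 0.3550
  C_32 = −[(0.75)(-0.15) − (-0.35)(-0.05)] = 0.1300
  C_33 = (0.75)(0.95) − (-0.15)(-0.05) = 0.7050
det(I−A) = Σ_j (I−A)_1j·C_1j = (0.75)(0.6900) + (-0.15)(0.0975) + (-0.35)(0.3875) = 0.36725
adj(I−A) = Cᵀ =
  [ 0.6900   0.1650   0.3550]
  [ 0.0975   0.4225   0.1300]
  [ 0.3875   0.1725   0.7050]
(I − A)⁻¹ = adj(I−A) / det(I−A) ≈
  [   1.8788     0.4493     0.9666]
  [   0.2655     1.1504     0.3540]
  [   1.0551     0.4697     1.9197]
The output multiplier for sector j is the column-j sum of the Leontief inverse (I − A)⁻¹ = adj(I−A) / det(I−A).
Column H of adj(I−A): (0.1650, 0.4225, 0.1725); det(I−A) = 0.36725.
m_H = (0.1650 + 0.4225 + 0.1725) / 0.36725 = 0.76 / 0.36725 ≈ 2.069.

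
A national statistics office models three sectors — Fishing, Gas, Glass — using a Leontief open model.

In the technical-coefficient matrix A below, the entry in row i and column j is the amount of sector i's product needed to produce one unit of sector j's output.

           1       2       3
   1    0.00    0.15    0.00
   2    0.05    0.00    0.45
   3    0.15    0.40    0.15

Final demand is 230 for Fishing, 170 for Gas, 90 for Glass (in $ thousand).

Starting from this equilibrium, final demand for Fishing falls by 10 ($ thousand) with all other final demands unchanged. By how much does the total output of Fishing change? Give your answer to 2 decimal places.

I − A =
  [   1.00    -0.15     0.00]
  [  -0.05     1.00    -0.45]
  [  -0.15    -0.40     0.85]
Cofactors of I−A, C_ij = (−1)^(i+j)·(minor ij) (rows/columns in the sector order above):
  C_11 = (1.00)(0.85) − (-0.45)(-0.40) = 0.6700
  C_12 = −[(-0.05)(0.85) − (-0.45)(-0.15)] = 0.1100
  C_13 = (-0.05)(-0.40) − (1.00)(-0.15) = 0.1700
  C_21 = −[(-0.15)(0.85) − (0.00)(-0.40)] = 0.1275
  C_22 = (1.00)(0.85) − (0.00)(-0.15) = 0.8500
  C_23 = −[(1.00)(-0.40) − (-0.15)(-0.15)] = 0.4225
  C_31 = (-0.15)(-0.45) − (0.00)(1.00) = 0.0675
  C_32 = −[(1.00)(-0.45) − (0.00)(-0.05)] = 0.4500
  C_33 = (1.00)(1.00) − (-0.15)(-0.05) = 0.9925
det(I−A) = Σ_j (I−A)_1j·C_1j = (1.00)(0.6700) + (-0.15)(0.1100) + (0.00)(0.1700) = 0.6535
adj(I−A) = Cᵀ =
  [ 0.6700   0.1275   0.0675]
  [ 0.1100   0.8500   0.4500]
  [ 0.1700   0.4225   0.9925]
(I − A)⁻¹ = adj(I−A) / det(I−A) ≈
  [   1.0252     0.1951     0.1033]
  [   0.1683     1.3007     0.6886]
  [   0.2601     0.6465     1.5187]
Δx = (I − A)⁻¹ Δd with Δd having -10 in the Fishing component and 0 elsewhere.
So Δx_1 = L_11 · (-10), where L_11 = adj(I−A)_11 / det(I−A) = 0.6700 / 0.6535.
Δx_1 = 0.6700 × (-10) / 0.6535 = -6.70 / 0.6535 ≈ -10.25.

Δx_1 = -10.25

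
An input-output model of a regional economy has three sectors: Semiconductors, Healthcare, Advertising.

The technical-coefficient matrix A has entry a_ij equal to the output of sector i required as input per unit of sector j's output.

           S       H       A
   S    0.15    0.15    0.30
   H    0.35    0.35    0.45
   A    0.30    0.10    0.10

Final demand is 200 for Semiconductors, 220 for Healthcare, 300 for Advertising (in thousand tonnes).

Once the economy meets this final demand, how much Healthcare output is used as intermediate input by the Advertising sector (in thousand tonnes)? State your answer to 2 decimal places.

I − A =
  [   0.85    -0.15    -0.30]
  [  -0.35     0.65    -0.45]
  [  -0.30    -0.10     0.90]
Cofactors of I−A, C_ij = (−1)^(i+j)·(minor ij) (rows/columns in the sector order above):
  C_11 = (0.65)(0.90) − (-0.45)(-0.10) = 0.5400
  C_12 = −[(-0.35)(0.90) − (-0.45)(-0.30)] = 0.4500
  C_13 = (-0.35)(-0.10) − (0.65)(-0.30) = 0.2300
  C_21 = −[(-0.15)(0.90) − (-0.30)(-0.10)] = 0.1650
  C_22 = (0.85)(0.90) − (-0.30)(-0.30) = 0.6750
  C_23 = −[(0.85)(-0.10) − (-0.15)(-0.30)] = 0.1300
  C_31 = (-0.15)(-0.45) − (-0.30)(0.65) = 0.2625
  C_32 = −[(0.85)(-0.45) − (-0.30)(-0.35)] = 0.4875
  C_33 = (0.85)(0.65) − (-0.15)(-0.35) = 0.5000
det(I−A) = Σ_j (I−A)_1j·C_1j = (0.85)(0.5400) + (-0.15)(0.4500) + (-0.30)(0.2300) = 0.3225
adj(I−A) = Cᵀ =
  [ 0.5400   0.1650   0.2625]
  [ 0.4500   0.6750   0.4875]
  [ 0.2300   0.1300   0.5000]
(I − A)⁻¹ = adj(I−A) / det(I−A) ≈
  [   1.6744     0.5116     0.8140]
  [   1.3953     2.0930     1.5116]
  [   0.7132     0.4031     1.5504]
First solve x = (I − A)⁻¹ d = adj(I−A)·d / det(I−A); in particular x_A = (0.2300·200 + 0.1300·220 + 0.5000·300) / 0.3225 = 224.60 / 0.3225 ≈ 696.4341.
Intermediate flow from H to A: z_HA = a_HA · x_A = 0.45 × 224.60 / 0.3225 = 101.07 / 0.3225 ≈ 313.40.

z_HA = 313.40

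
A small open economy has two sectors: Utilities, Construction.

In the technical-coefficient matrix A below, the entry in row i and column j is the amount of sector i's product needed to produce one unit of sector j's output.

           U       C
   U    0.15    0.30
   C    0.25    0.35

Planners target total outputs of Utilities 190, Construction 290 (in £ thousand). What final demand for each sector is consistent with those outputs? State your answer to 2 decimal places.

I − A =
  [   0.85    -0.30]
  [  -0.25     0.65]
d = (I − A) x:
  d_U = (+0.85)·190 + (-0.30)·290 = 74.50
  d_C = (-0.25)·190 + (+0.65)·290 = 141.00

d_U = 74.50, d_C = 141.00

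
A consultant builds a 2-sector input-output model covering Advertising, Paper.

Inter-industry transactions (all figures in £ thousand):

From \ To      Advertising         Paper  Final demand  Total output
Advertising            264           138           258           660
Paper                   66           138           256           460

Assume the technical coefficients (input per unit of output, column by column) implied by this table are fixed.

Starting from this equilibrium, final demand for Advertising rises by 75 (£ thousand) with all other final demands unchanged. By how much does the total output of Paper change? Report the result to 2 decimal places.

Technical coefficients a_ij = z_ij / X_j:
  a_AA = 264/660 = 0.40, a_PA = 66/660 = 0.10
  a_AP = 138/460 = 0.30, a_PP = 138/460 = 0.30
I − A =
  [   0.60    -0.30]
  [  -0.10     0.70]
det(I−A) = (0.60)(0.70) − (-0.30)(-0.10) = 0.3900
adj(I−A) = [[0.70, 0.30], [0.10, 0.60]]
(I − A)⁻¹ = adj(I−A) / det(I−A) ≈
  [   1.7949     0.7692]
  [   0.2564     1.5385]
Δx = (I − A)⁻¹ Δd with Δd having +75 in the Advertising component and 0 elsewhere.
So Δx_P = L_PA · (+75), where L_PA = adj(I−A)_PA / det(I−A) = 0.10 / 0.3900.
Δx_P = 0.10 × (+75) / 0.3900 = 7.50 / 0.3900 ≈ 19.23.

Δx_P = 19.23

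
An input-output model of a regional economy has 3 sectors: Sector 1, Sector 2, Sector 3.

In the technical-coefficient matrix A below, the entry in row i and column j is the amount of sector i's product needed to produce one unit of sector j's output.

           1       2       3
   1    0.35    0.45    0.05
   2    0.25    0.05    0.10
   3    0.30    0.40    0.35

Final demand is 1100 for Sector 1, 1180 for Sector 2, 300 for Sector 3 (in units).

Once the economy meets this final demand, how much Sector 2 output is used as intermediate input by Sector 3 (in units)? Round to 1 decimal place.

z_23 = 386.3

I − A =
  [   0.65    -0.45    -0.05]
  [  -0.25     0.95    -0.10]
  [  -0.30    -0.40     0.65]
Cofactors of I−A, C_ij = (−1)^(i+j)·(minor ij) (rows/columns in the sector order above):
  C_11 = (0.95)(0.65) − (-0.10)(-0.40) = 0.5775
  C_12 = −[(-0.25)(0.65) − (-0.10)(-0.30)] = 0.1925
  C_13 = (-0.25)(-0.40) − (0.95)(-0.30) = 0.3850
  C_21 = −[(-0.45)(0.65) − (-0.05)(-0.40)] = 0.3125
  C_22 = (0.65)(0.65) − (-0.05)(-0.30) = 0.4075
  C_23 = −[(0.65)(-0.40) − (-0.45)(-0.30)] = 0.3950
  C_31 = (-0.45)(-0.10) − (-0.05)(0.95) = 0.0925
  C_32 = −[(0.65)(-0.10) − (-0.05)(-0.25)] = 0.0775
  C_33 = (0.65)(0.95) − (-0.45)(-0.25) = 0.5050
det(I−A) = Σ_j (I−A)_1j·C_1j = (0.65)(0.5775) + (-0.45)(0.1925) + (-0.05)(0.3850) = 0.2695
adj(I−A) = Cᵀ =
  [ 0.5775   0.3125   0.0925]
  [ 0.1925   0.4075   0.0775]
  [ 0.3850   0.3950   0.5050]
(I − A)⁻¹ = adj(I−A) / det(I−A) ≈
  [   2.1429     1.1596     0.3432]
  [   0.7143     1.5121     0.2876]
  [   1.4286     1.4657     1.8738]
First solve x = (I − A)⁻¹ d = adj(I−A)·d / det(I−A); in particular x_3 = (0.3850·1100 + 0.3950·1180 + 0.5050·300) / 0.2695 = 1041.10 / 0.2695 ≈ 3863.080.
Intermediate flow from 2 to 3: z_23 = a_23 · x_3 = 0.10 × 1041.10 / 0.2695 = 104.11 / 0.2695 ≈ 386.3.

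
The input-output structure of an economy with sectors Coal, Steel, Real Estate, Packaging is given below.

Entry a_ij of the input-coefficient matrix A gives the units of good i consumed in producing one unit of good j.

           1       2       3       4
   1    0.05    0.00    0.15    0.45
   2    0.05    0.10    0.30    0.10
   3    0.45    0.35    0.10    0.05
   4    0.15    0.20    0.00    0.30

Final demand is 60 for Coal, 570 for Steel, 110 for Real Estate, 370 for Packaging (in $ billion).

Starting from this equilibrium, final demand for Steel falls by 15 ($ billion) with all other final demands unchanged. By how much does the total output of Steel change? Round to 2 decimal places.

Δx_2 = -21.58

I − A =
  [   0.95     0.00    -0.15    -0.45]
  [  -0.05     0.90    -0.30    -0.10]
  [  -0.45    -0.35     0.90    -0.05]
  [  -0.15    -0.20     0.00     0.70]
Compute the cofactors C_ij = (−1)^(i+j)·(3×3 minor ij) of I−A; the adjugate is their transpose:
adj(I−A) = Cᵀ =
  [ 0.472500   0.119250   0.118500   0.329250]
  [ 0.141750   0.489375   0.186750   0.174375]
  [ 0.299250   0.259125   0.514250   0.266125]
  [ 0.141750   0.165375   0.078750   0.606375]
det(I−A) = Σ_j (I−A)_1j·C_1j = (0.95)(0.472500) + (0.00)(0.141750) + (-0.15)(0.299250) + (-0.45)(0.141750) = 0.3402
(I − A)⁻¹ = adj(I−A) / det(I−A) ≈
  [   1.3889     0.3505     0.3483     0.9678]
  [   0.4167     1.4385     0.5489     0.5126]
  [   0.8796     0.7617     1.5116     0.7823]
  [   0.4167     0.4861     0.2315     1.7824]
Δx = (I − A)⁻¹ Δd with Δd having -15 in the Steel component and 0 elsewhere.
So Δx_2 = L_22 · (-15), where L_22 = adj(I−A)_22 / det(I−A) = 0.489375 / 0.3402.
Δx_2 = 0.489375 × (-15) / 0.3402 = -7.340625 / 0.3402 ≈ -21.58.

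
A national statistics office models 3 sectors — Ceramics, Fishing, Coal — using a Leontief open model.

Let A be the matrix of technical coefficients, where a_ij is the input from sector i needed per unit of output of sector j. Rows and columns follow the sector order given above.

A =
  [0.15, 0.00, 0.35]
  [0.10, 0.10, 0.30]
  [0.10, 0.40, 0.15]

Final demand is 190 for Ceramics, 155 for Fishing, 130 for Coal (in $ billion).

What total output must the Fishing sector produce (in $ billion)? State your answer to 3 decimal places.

x_2 = 330.408

I − A =
  [   0.85     0.00    -0.35]
  [  -0.10     0.90    -0.30]
  [  -0.10    -0.40     0.85]
Cofactors of I−A, C_ij = (−1)^(i+j)·(minor ij) (rows/columns in the sector order above):
  C_11 = (0.90)(0.85) − (-0.30)(-0.40) = 0.6450
  C_12 = −[(-0.10)(0.85) − (-0.30)(-0.10)] = 0.1150
  C_13 = (-0.10)(-0.40) − (0.90)(-0.10) = 0.1300
  C_21 = −[(0.00)(0.85) − (-0.35)(-0.40)] = 0.1400
  C_22 = (0.85)(0.85) − (-0.35)(-0.10) = 0.6875
  C_23 = −[(0.85)(-0.40) − (0.00)(-0.10)] = 0.3400
  C_31 = (0.00)(-0.30) − (-0.35)(0.90) = 0.3150
  C_32 = −[(0.85)(-0.30) − (-0.35)(-0.10)] = 0.2900
  C_33 = (0.85)(0.90) − (0.00)(-0.10) = 0.7650
det(I−A) = Σ_j (I−A)_1j·C_1j = (0.85)(0.6450) + (0.00)(0.1150) + (-0.35)(0.1300) = 0.50275
adj(I−A) = Cᵀ =
  [ 0.6450   0.1400   0.3150]
  [ 0.1150   0.6875   0.2900]
  [ 0.1300   0.3400   0.7650]
(I − A)⁻¹ = adj(I−A) / det(I−A) ≈
  [   1.2829     0.2785     0.6266]
  [   0.2287     1.3675     0.5768]
  [   0.2586     0.6763     1.5216]
x = (I − A)⁻¹ d = adj(I−A)·d / det(I−A), with det(I−A) = 0.50275:
  x_1 = (0.6450·190 + 0.1400·155 + 0.3150·130) / 0.50275 = 185.20 / 0.50275 ≈ 368.374
  x_2 = (0.1150·190 + 0.6875·155 + 0.2900·130) / 0.50275 = 166.1125 / 0.50275 ≈ 330.408
  x_3 = (0.1300·190 + 0.3400·155 + 0.7650·130) / 0.50275 = 176.85 / 0.50275 ≈ 351.765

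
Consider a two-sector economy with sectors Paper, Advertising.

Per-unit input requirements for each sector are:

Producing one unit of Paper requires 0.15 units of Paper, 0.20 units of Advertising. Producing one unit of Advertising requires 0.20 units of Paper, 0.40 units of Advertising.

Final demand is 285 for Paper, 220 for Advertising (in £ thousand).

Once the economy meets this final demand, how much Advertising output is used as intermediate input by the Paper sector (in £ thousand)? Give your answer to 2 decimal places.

I − A =
  [   0.85    -0.20]
  [  -0.20     0.60]
det(I−A) = (0.85)(0.60) − (-0.20)(-0.20) = 0.4700
adj(I−A) = [[0.60, 0.20], [0.20, 0.85]]
(I − A)⁻¹ = adj(I−A) / det(I−A) ≈
  [   1.2766     0.4255]
  [   0.4255     1.8085]
First solve x = (I − A)⁻¹ d = adj(I−A)·d / det(I−A); in particular x_P = (0.60·285 + 0.20·220) / 0.4700 = 215.00 / 0.4700 ≈ 457.4468.
Intermediate flow from A to P: z_AP = a_AP · x_P = 0.20 × 215.00 / 0.4700 = 43.00 / 0.4700 ≈ 91.49.

z_AP = 91.49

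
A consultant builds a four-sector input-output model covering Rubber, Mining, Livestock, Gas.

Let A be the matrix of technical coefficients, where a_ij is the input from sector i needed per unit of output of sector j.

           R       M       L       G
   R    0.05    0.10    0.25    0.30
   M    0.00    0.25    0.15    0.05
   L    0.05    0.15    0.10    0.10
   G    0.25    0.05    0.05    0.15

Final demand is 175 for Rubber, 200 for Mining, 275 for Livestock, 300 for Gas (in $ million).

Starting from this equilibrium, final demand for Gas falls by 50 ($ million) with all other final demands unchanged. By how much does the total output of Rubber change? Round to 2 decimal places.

I − A =
  [   0.95    -0.10    -0.25    -0.30]
  [   0.00     0.75    -0.15    -0.05]
  [  -0.05    -0.15     0.90    -0.10]
  [  -0.25    -0.05    -0.05     0.85]
Compute the cofactors C_ij = (−1)^(i+j)·(3×3 minor ij) of I−A; the adjugate is their transpose:
adj(I−A) = Cᵀ =
  [ 0.547500   0.124875   0.185250   0.222375]
  [ 0.021500   0.636875   0.115375   0.058625]
  [ 0.052375   0.122125   0.545750   0.089875]
  [ 0.165375   0.081375   0.093375   0.609750]
det(I−A) = Σ_j (I−A)_1j·C_1j = (0.95)(0.547500) + (-0.10)(0.021500) + (-0.25)(0.052375) + (-0.30)(0.165375) = 0.45526875
(I − A)⁻¹ = adj(I−A) / det(I−A) ≈
  [   1.2026     0.2743     0.4069     0.4884]
  [   0.0472     1.3989     0.2534     0.1288]
  [   0.1150     0.2682     1.1987     0.1974]
  [   0.3632     0.1787     0.2051     1.3393]
Δx = (I − A)⁻¹ Δd with Δd having -50 in the Gas component and 0 elsewhere.
So Δx_R = L_RG · (-50), where L_RG = adj(I−A)_RG / det(I−A) = 0.222375 / 0.45526875.
Δx_R = 0.222375 × (-50) / 0.45526875 = -11.11875 / 0.45526875 ≈ -24.42.

Δx_R = -24.42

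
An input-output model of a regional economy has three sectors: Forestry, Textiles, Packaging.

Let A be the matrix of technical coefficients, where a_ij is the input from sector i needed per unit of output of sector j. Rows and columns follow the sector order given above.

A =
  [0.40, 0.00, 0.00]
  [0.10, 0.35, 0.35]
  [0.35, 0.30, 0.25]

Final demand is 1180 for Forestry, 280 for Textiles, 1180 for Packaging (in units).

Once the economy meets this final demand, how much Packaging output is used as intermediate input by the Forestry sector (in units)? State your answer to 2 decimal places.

I − A =
  [   0.60     0.00     0.00]
  [  -0.10     0.65    -0.35]
  [  -0.35    -0.30     0.75]
Cofactors of I−A, C_ij = (−1)^(i+j)·(minor ij) (rows/columns in the sector order above):
  C_11 = (0.65)(0.75) − (-0.35)(-0.30) = 0.3825
  C_12 = −[(-0.10)(0.75) − (-0.35)(-0.35)] = 0.1975
  C_13 = (-0.10)(-0.30) − (0.65)(-0.35) = 0.2575
  C_21 = −[(0.00)(0.75) − (0.00)(-0.30)] = 0.0000
  C_22 = (0.60)(0.75) − (0.00)(-0.35) = 0.4500
  C_23 = −[(0.60)(-0.30) − (0.00)(-0.35)] = 0.1800
  C_31 = (0.00)(-0.35) − (0.00)(0.65) = 0.0000
  C_32 = −[(0.60)(-0.35) − (0.00)(-0.10)] = 0.2100
  C_33 = (0.60)(0.65) − (0.00)(-0.10) = 0.3900
det(I−A) = Σ_j (I−A)_1j·C_1j = (0.60)(0.3825) + (0.00)(0.1975) + (0.00)(0.2575) = 0.2295
adj(I−A) = Cᵀ =
  [ 0.3825   0.0000   0.0000]
  [ 0.1975   0.4500   0.2100]
  [ 0.2575   0.1800   0.3900]
(I − A)⁻¹ = adj(I−A) / det(I−A) ≈
  [   1.6667     0.0000     0.0000]
  [   0.8606     1.9608     0.9150]
  [   1.1220     0.7843     1.6993]
First solve x = (I − A)⁻¹ d = adj(I−A)·d / det(I−A); in particular x_1 = (0.3825·1180 + 0.0000·280 + 0.0000·1180) / 0.2295 = 451.35 / 0.2295 ≈ 1966.6667.
Intermediate flow from 3 to 1: z_31 = a_31 · x_1 = 0.35 × 451.35 / 0.2295 = 157.9725 / 0.2295 ≈ 688.33.

z_31 = 688.33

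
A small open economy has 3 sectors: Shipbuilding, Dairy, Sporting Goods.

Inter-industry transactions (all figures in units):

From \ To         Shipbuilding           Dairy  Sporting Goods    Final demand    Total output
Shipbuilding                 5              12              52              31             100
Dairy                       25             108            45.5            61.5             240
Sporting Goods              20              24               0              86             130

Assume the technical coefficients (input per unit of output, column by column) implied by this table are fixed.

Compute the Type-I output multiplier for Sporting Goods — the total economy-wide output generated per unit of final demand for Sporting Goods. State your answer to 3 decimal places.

m_3 = 2.815

Technical coefficients a_ij = z_ij / X_j:
  a_11 = 5/100 = 0.05, a_21 = 25/100 = 0.25, a_31 = 20/100 = 0.20
  a_12 = 12/240 = 0.05, a_22 = 108/240 = 0.45, a_32 = 24/240 = 0.10
  a_13 = 52/130 = 0.40, a_23 = 45.5/130 = 0.35, a_33 = 0/130 = 0.00
I − A =
  [   0.95    -0.05    -0.40]
  [  -0.25     0.55    -0.35]
  [  -0.20    -0.10     1.00]
Cofactors of I−A, C_ij = (−1)^(i+j)·(minor ij) (rows/columns in the sector order above):
  C_11 = (0.55)(1.00) − (-0.35)(-0.10) = 0.5150
  C_12 = −[(-0.25)(1.00) − (-0.35)(-0.20)] = 0.3200
  C_13 = (-0.25)(-0.10) − (0.55)(-0.20) = 0.1350
  C_21 = −[(-0.05)(1.00) − (-0.40)(-0.10)] = 0.0900
  C_22 = (0.95)(1.00) − (-0.40)(-0.20) = 0.8700
  C_23 = −[(0.95)(-0.10) − (-0.05)(-0.20)] = 0.1050
  C_31 = (-0.05)(-0.35) − (-0.40)(0.55) = 0.2375
  C_32 = −[(0.95)(-0.35) − (-0.40)(-0.25)] = 0.4325
  C_33 = (0.95)(0.55) − (-0.05)(-0.25) = 0.5100
det(I−A) = Σ_j (I−A)_1j·C_1j = (0.95)(0.5150) + (-0.05)(0.3200) + (-0.40)(0.1350) = 0.41925
adj(I−A) = Cᵀ =
  [ 0.5150   0.0900   0.2375]
  [ 0.3200   0.8700   0.4325]
  [ 0.1350   0.1050   0.5100]
(I − A)⁻¹ = adj(I−A) / det(I−A) ≈
  [   1.2284     0.2147     0.5665]
  [   0.7633     2.0751     1.0316]
  [   0.3220     0.2504     1.2165]
The output multiplier for sector j is the column-j sum of the Leontief inverse (I − A)⁻¹ = adj(I−A) / det(I−A).
Column 3 of adj(I−A): (0.2375, 0.4325, 0.5100); det(I−A) = 0.41925.
m_3 = (0.2375 + 0.4325 + 0.5100) / 0.41925 = 1.18 / 0.41925 ≈ 2.815.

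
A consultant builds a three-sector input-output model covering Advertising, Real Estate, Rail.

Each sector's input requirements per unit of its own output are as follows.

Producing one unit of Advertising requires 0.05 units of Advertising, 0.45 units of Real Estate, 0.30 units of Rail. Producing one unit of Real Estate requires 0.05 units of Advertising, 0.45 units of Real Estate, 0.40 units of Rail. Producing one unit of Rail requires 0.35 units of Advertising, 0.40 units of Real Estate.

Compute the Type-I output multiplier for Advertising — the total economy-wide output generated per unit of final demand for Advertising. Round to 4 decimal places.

I − A =
  [   0.95    -0.05    -0.35]
  [  -0.45     0.55    -0.40]
  [  -0.30    -0.40     1.00]
Cofactors of I−A, C_ij = (−1)^(i+j)·(minor ij) (rows/columns in the sector order above):
  C_11 = (0.55)(1.00) − (-0.40)(-0.40) = 0.3900
  C_12 = −[(-0.45)(1.00) − (-0.40)(-0.30)] = 0.5700
  C_13 = (-0.45)(-0.40) − (0.55)(-0.30) = 0.3450
  C_21 = −[(-0.05)(1.00) − (-0.35)(-0.40)] = 0.1900
  C_22 = (0.95)(1.00) − (-0.35)(-0.30) = 0.8450
  C_23 = −[(0.95)(-0.40) − (-0.05)(-0.30)] = 0.3950
  C_31 = (-0.05)(-0.40) − (-0.35)(0.55) = 0.2125
  C_32 = −[(0.95)(-0.40) − (-0.35)(-0.45)] = 0.5375
  C_33 = (0.95)(0.55) − (-0.05)(-0.45) = 0.5000
det(I−A) = Σ_j (I−A)_1j·C_1j = (0.95)(0.3900) + (-0.05)(0.5700) + (-0.35)(0.3450) = 0.22125
adj(I−A) = Cᵀ =
  [ 0.3900   0.1900   0.2125]
  [ 0.5700   0.8450   0.5375]
  [ 0.3450   0.3950   0.5000]
(I − A)⁻¹ = adj(I−A) / det(I−A) ≈
  [   1.76271     0.85876     0.96045]
  [   2.57627     3.81921     2.42938]
  [   1.55932     1.78531     2.25989]
The output multiplier for sector j is the column-j sum of the Leontief inverse (I − A)⁻¹ = adj(I−A) / det(I−A).
Column 1 of adj(I−A): (0.3900, 0.5700, 0.3450); det(I−A) = 0.22125.
m_1 = (0.3900 + 0.5700 + 0.3450) / 0.22125 = 1.305 / 0.22125 ≈ 5.8983.

m_1 = 5.8983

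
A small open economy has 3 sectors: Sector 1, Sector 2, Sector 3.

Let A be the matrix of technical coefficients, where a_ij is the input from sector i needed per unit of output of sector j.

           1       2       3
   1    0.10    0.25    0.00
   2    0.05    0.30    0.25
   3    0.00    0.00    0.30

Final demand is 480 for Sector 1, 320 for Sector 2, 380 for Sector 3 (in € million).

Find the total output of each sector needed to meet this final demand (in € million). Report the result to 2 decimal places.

x_1 = 728.63, x_2 = 703.07, x_3 = 542.86

I − A =
  [   0.90    -0.25     0.00]
  [  -0.05     0.70    -0.25]
  [   0.00     0.00     0.70]
Cofactors of I−A, C_ij = (−1)^(i+j)·(minor ij) (rows/columns in the sector order above):
  C_11 = (0.70)(0.70) − (-0.25)(0.00) = 0.4900
  C_12 = −[(-0.05)(0.70) − (-0.25)(0.00)] = 0.0350
  C_13 = (-0.05)(0.00) − (0.70)(0.00) = 0.0000
  C_21 = −[(-0.25)(0.70) − (0.00)(0.00)] = 0.1750
  C_22 = (0.90)(0.70) − (0.00)(0.00) = 0.6300
  C_23 = −[(0.90)(0.00) − (-0.25)(0.00)] = 0.0000
  C_31 = (-0.25)(-0.25) − (0.00)(0.70) = 0.0625
  C_32 = −[(0.90)(-0.25) − (0.00)(-0.05)] = 0.2250
  C_33 = (0.90)(0.70) − (-0.25)(-0.05) = 0.6175
det(I−A) = Σ_j (I−A)_1j·C_1j = (0.90)(0.4900) + (-0.25)(0.0350) + (0.00)(0.0000) = 0.43225
adj(I−A) = Cᵀ =
  [ 0.4900   0.1750   0.0625]
  [ 0.0350   0.6300   0.2250]
  [ 0.0000   0.0000   0.6175]
(I − A)⁻¹ = adj(I−A) / det(I−A) ≈
  [   1.1336     0.4049     0.1446]
  [   0.0810     1.4575     0.5205]
  [   0.0000     0.0000     1.4286]
x = (I − A)⁻¹ d = adj(I−A)·d / det(I−A), with det(I−A) = 0.43225:
  x_1 = (0.4900·480 + 0.1750·320 + 0.0625·380) / 0.43225 = 314.95 / 0.43225 ≈ 728.63
  x_2 = (0.0350·480 + 0.6300·320 + 0.2250·380) / 0.43225 = 303.90 / 0.43225 ≈ 703.07
  x_3 = (0.0000·480 + 0.0000·320 + 0.6175·380) / 0.43225 = 234.65 / 0.43225 ≈ 542.86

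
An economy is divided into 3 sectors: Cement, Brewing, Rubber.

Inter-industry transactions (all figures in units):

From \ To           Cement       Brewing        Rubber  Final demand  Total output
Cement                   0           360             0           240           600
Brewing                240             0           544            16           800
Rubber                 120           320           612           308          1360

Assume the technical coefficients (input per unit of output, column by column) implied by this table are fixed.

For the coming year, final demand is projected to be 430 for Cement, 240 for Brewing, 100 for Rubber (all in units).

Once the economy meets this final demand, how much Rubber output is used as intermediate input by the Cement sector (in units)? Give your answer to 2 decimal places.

z_31 = 192.24

Technical coefficients a_ij = z_ij / X_j:
  a_11 = 0/600 = 0.00, a_21 = 240/600 = 0.40, a_31 = 120/600 = 0.20
  a_12 = 360/800 = 0.45, a_22 = 0/800 = 0.00, a_32 = 320/800 = 0.40
  a_13 = 0/1360 = 0.00, a_23 = 544/1360 = 0.40, a_33 = 612/1360 = 0.45
I − A =
  [   1.00    -0.45     0.00]
  [  -0.40     1.00    -0.40]
  [  -0.20    -0.40     0.55]
Cofactors of I−A, C_ij = (−1)^(i+j)·(minor ij) (rows/columns in the sector order above):
  C_11 = (1.00)(0.55) − (-0.40)(-0.40) = 0.3900
  C_12 = −[(-0.40)(0.55) − (-0.40)(-0.20)] = 0.3000
  C_13 = (-0.40)(-0.40) − (1.00)(-0.20) = 0.3600
  C_21 = −[(-0.45)(0.55) − (0.00)(-0.40)] = 0.2475
  C_22 = (1.00)(0.55) − (0.00)(-0.20) = 0.5500
  C_23 = −[(1.00)(-0.40) − (-0.45)(-0.20)] = 0.4900
  C_31 = (-0.45)(-0.40) − (0.00)(1.00) = 0.1800
  C_32 = −[(1.00)(-0.40) − (0.00)(-0.40)] = 0.4000
  C_33 = (1.00)(1.00) − (-0.45)(-0.40) = 0.8200
det(I−A) = Σ_j (I−A)_1j·C_1j = (1.00)(0.3900) + (-0.45)(0.3000) + (0.00)(0.3600) = 0.2550
adj(I−A) = Cᵀ =
  [ 0.3900   0.2475   0.1800]
  [ 0.3000   0.5500   0.4000]
  [ 0.3600   0.4900   0.8200]
(I − A)⁻¹ = adj(I−A) / det(I−A) ≈
  [   1.5294     0.9706     0.7059]
  [   1.1765     2.1569     1.5686]
  [   1.4118     1.9216     3.2157]
First solve x = (I − A)⁻¹ d = adj(I−A)·d / det(I−A); in particular x_1 = (0.3900·430 + 0.2475·240 + 0.1800·100) / 0.2550 = 245.10 / 0.2550 ≈ 961.1765.
Intermediate flow from 3 to 1: z_31 = a_31 · x_1 = 0.20 × 245.10 / 0.2550 = 49.02 / 0.2550 ≈ 192.24.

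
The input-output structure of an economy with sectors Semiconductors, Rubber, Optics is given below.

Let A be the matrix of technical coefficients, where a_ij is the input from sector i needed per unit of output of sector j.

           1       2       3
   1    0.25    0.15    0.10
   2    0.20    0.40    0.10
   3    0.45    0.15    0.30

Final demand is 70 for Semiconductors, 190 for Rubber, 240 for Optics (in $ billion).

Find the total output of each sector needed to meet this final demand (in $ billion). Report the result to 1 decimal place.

I − A =
  [   0.75    -0.15    -0.10]
  [  -0.20     0.60    -0.10]
  [  -0.45    -0.15     0.70]
Cofactors of I−A, C_ij = (−1)^(i+j)·(minor ij) (rows/columns in the sector order above):
  C_11 = (0.60)(0.70) − (-0.10)(-0.15) = 0.4050
  C_12 = −[(-0.20)(0.70) − (-0.10)(-0.45)] = 0.1850
  C_13 = (-0.20)(-0.15) − (0.60)(-0.45) = 0.3000
  C_21 = −[(-0.15)(0.70) − (-0.10)(-0.15)] = 0.1200
  C_22 = (0.75)(0.70) − (-0.10)(-0.45) = 0.4800
  C_23 = −[(0.75)(-0.15) − (-0.15)(-0.45)] = 0.1800
  C_31 = (-0.15)(-0.10) − (-0.10)(0.60) = 0.0750
  C_32 = −[(0.75)(-0.10) − (-0.10)(-0.20)] = 0.0950
  C_33 = (0.75)(0.60) − (-0.15)(-0.20) = 0.4200
det(I−A) = Σ_j (I−A)_1j·C_1j = (0.75)(0.4050) + (-0.15)(0.1850) + (-0.10)(0.3000) = 0.2460
adj(I−A) = Cᵀ =
  [ 0.4050   0.1200   0.0750]
  [ 0.1850   0.4800   0.0950]
  [ 0.3000   0.1800   0.4200]
(I − A)⁻¹ = adj(I−A) / det(I−A) ≈
  [   1.6463     0.4878     0.3049]
  [   0.7520     1.9512     0.3862]
  [   1.2195     0.7317     1.7073]
x = (I − A)⁻¹ d = adj(I−A)·d / det(I−A), with det(I−A) = 0.2460:
  x_1 = (0.4050·70 + 0.1200·190 + 0.0750·240) / 0.2460 = 69.15 / 0.2460 ≈ 281.1
  x_2 = (0.1850·70 + 0.4800·190 + 0.0950·240) / 0.2460 = 126.95 / 0.2460 ≈ 516.1
  x_3 = (0.3000·70 + 0.1800·190 + 0.4200·240) / 0.2460 = 156.00 / 0.2460 ≈ 634.1

x_1 = 281.1, x_2 = 516.1, x_3 = 634.1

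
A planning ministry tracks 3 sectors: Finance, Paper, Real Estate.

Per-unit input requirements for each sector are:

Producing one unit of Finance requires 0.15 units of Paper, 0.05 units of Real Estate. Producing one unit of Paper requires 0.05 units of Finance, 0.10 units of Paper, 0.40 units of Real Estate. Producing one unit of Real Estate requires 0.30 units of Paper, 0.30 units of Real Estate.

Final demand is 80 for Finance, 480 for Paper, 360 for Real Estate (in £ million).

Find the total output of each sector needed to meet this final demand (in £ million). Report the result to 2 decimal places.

x_F = 125.00, x_P = 900.00, x_R = 1037.50

I − A =
  [   1.00    -0.05     0.00]
  [  -0.15     0.90    -0.30]
  [  -0.05    -0.40     0.70]
Cofactors of I−A, C_ij = (−1)^(i+j)·(minor ij) (rows/columns in the sector order above):
  C_11 = (0.90)(0.70) − (-0.30)(-0.40) = 0.5100
  C_12 = −[(-0.15)(0.70) − (-0.30)(-0.05)] = 0.1200
  C_13 = (-0.15)(-0.40) − (0.90)(-0.05) = 0.1050
  C_21 = −[(-0.05)(0.70) − (0.00)(-0.40)] = 0.0350
  C_22 = (1.00)(0.70) − (0.00)(-0.05) = 0.7000
  C_23 = −[(1.00)(-0.40) − (-0.05)(-0.05)] = 0.4025
  C_31 = (-0.05)(-0.30) − (0.00)(0.90) = 0.0150
  C_32 = −[(1.00)(-0.30) − (0.00)(-0.15)] = 0.3000
  C_33 = (1.00)(0.90) − (-0.05)(-0.15) = 0.8925
det(I−A) = Σ_j (I−A)_1j·C_1j = (1.00)(0.5100) + (-0.05)(0.1200) + (0.00)(0.1050) = 0.5040
adj(I−A) = Cᵀ =
  [ 0.5100   0.0350   0.0150]
  [ 0.1200   0.7000   0.3000]
  [ 0.1050   0.4025   0.8925]
(I − A)⁻¹ = adj(I−A) / det(I−A) ≈
  [   1.0119     0.0694     0.0298]
  [   0.2381     1.3889     0.5952]
  [   0.2083     0.7986     1.7708]
x = (I − A)⁻¹ d = adj(I−A)·d / det(I−A), with det(I−A) = 0.5040:
  x_F = (0.5100·80 + 0.0350·480 + 0.0150·360) / 0.5040 = 63.00 / 0.5040 = 125.00
  x_P = (0.1200·80 + 0.7000·480 + 0.3000·360) / 0.5040 = 453.60 / 0.5040 = 900.00
  x_R = (0.1050·80 + 0.4025·480 + 0.8925·360) / 0.5040 = 522.90 / 0.5040 = 1037.50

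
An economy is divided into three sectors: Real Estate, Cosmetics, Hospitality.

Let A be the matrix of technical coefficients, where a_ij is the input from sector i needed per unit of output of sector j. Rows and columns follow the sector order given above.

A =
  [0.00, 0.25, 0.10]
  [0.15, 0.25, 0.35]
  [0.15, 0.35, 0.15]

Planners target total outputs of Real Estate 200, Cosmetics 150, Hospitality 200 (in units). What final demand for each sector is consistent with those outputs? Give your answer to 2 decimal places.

d_1 = 142.50, d_2 = 12.50, d_3 = 87.50

I − A =
  [   1.00    -0.25    -0.10]
  [  -0.15     0.75    -0.35]
  [  -0.15    -0.35     0.85]
d = (I − A) x:
  d_1 = (+1.00)·200 + (-0.25)·150 + (-0.10)·200 = 142.50
  d_2 = (-0.15)·200 + (+0.75)·150 + (-0.35)·200 = 12.50
  d_3 = (-0.15)·200 + (-0.35)·150 + (+0.85)·200 = 87.50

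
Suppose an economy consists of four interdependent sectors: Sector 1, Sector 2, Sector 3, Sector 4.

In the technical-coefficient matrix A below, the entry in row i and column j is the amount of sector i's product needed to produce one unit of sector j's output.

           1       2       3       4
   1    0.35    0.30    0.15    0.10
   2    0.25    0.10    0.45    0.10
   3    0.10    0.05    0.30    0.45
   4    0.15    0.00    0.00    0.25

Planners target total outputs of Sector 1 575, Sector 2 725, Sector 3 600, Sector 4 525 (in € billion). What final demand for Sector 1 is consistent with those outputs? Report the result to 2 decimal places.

I − A =
  [   0.65    -0.30    -0.15    -0.10]
  [  -0.25     0.90    -0.45    -0.10]
  [  -0.10    -0.05     0.70    -0.45]
  [  -0.15     0.00     0.00     0.75]
d = (I − A) x:
  d_1 = (+0.65)·575 + (-0.30)·725 + (-0.15)·600 + (-0.10)·525 = 13.75
  d_2 = (-0.25)·575 + (+0.90)·725 + (-0.45)·600 + (-0.10)·525 = 186.25
  d_3 = (-0.10)·575 + (-0.05)·725 + (+0.70)·600 + (-0.45)·525 = 90.00
  d_4 = (-0.15)·575 + (+0.00)·725 + (+0.00)·600 + (+0.75)·525 = 307.50

d_1 = 13.75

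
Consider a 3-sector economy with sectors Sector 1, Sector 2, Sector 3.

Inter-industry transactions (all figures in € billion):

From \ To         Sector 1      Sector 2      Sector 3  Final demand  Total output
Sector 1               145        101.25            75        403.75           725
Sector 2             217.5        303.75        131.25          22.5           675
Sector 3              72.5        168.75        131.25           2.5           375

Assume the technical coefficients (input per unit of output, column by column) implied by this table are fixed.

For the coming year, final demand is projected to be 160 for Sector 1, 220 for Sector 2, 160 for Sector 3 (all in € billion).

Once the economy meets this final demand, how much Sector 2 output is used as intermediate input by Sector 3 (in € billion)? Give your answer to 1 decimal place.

z_23 = 295.5

Technical coefficients a_ij = z_ij / X_j:
  a_11 = 145/725 = 0.20, a_21 = 217.5/725 = 0.30, a_31 = 72.5/725 = 0.10
  a_12 = 101.25/675 = 0.15, a_22 = 303.75/675 = 0.45, a_32 = 168.75/675 = 0.25
  a_13 = 75/375 = 0.20, a_23 = 131.25/375 = 0.35, a_33 = 131.25/375 = 0.35
I − A =
  [   0.80    -0.15    -0.20]
  [  -0.30     0.55    -0.35]
  [  -0.10    -0.25     0.65]
Cofactors of I−A, C_ij = (−1)^(i+j)·(minor ij) (rows/columns in the sector order above):
  C_11 = (0.55)(0.65) − (-0.35)(-0.25) = 0.2700
  C_12 = −[(-0.30)(0.65) − (-0.35)(-0.10)] = 0.2300
  C_13 = (-0.30)(-0.25) − (0.55)(-0.10) = 0.1300
  C_21 = −[(-0.15)(0.65) − (-0.20)(-0.25)] = 0.1475
  C_22 = (0.80)(0.65) − (-0.20)(-0.10) = 0.5000
  C_23 = −[(0.80)(-0.25) − (-0.15)(-0.10)] = 0.2150
  C_31 = (-0.15)(-0.35) − (-0.20)(0.55) = 0.1625
  C_32 = −[(0.80)(-0.35) − (-0.20)(-0.30)] = 0.3400
  C_33 = (0.80)(0.55) − (-0.15)(-0.30) = 0.3950
det(I−A) = Σ_j (I−A)_1j·C_1j = (0.80)(0.2700) + (-0.15)(0.2300) + (-0.20)(0.1300) = 0.1555
adj(I−A) = Cᵀ =
  [ 0.2700   0.1475   0.1625]
  [ 0.2300   0.5000   0.3400]
  [ 0.1300   0.2150   0.3950]
(I − A)⁻¹ = adj(I−A) / det(I−A) ≈
  [   1.7363     0.9486     1.0450]
  [   1.4791     3.2154     2.1865]
  [   0.8360     1.3826     2.5402]
First solve x = (I − A)⁻¹ d = adj(I−A)·d / det(I−A); in particular x_3 = (0.1300·160 + 0.2150·220 + 0.3950·160) / 0.1555 = 131.30 / 0.1555 ≈ 844.373.
Intermediate flow from 2 to 3: z_23 = a_23 · x_3 = 0.35 × 131.30 / 0.1555 = 45.955 / 0.1555 ≈ 295.5.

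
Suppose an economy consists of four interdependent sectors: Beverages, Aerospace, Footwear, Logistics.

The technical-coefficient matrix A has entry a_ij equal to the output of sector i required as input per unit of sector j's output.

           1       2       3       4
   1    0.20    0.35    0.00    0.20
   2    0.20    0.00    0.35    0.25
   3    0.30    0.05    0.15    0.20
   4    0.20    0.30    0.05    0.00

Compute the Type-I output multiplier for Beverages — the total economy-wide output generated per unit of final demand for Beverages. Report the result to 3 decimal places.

I − A =
  [   0.80    -0.35     0.00    -0.20]
  [  -0.20     1.00    -0.35    -0.25]
  [  -0.30    -0.05     0.85    -0.20]
  [  -0.20    -0.30    -0.05     1.00]
Compute the cofactors C_ij = (−1)^(i+j)·(3×3 minor ij) of I−A; the adjugate is their transpose:
adj(I−A) = Cᵀ =
  [ 0.737125   0.345500   0.157875   0.265375]
  [ 0.333250   0.635000   0.278000   0.281000]
  [ 0.342000   0.223000   0.600500   0.244250]
  [ 0.264500   0.270750   0.145000   0.569750]
det(I−A) = Σ_j (I−A)_1j·C_1j = (0.80)(0.737125) + (-0.35)(0.333250) + (0.00)(0.342000) + (-0.20)(0.264500) = 0.4201625
(I − A)⁻¹ = adj(I−A) / det(I−A) ≈
  [   1.7544     0.8223     0.3757     0.6316]
  [   0.7931     1.5113     0.6616     0.6688]
  [   0.8140     0.5307     1.4292     0.5813]
  [   0.6295     0.6444     0.3451     1.3560]
The output multiplier for sector j is the column-j sum of the Leontief inverse (I − A)⁻¹ = adj(I−A) / det(I−A).
Column 1 of adj(I−A): (0.737125, 0.333250, 0.342000, 0.264500); det(I−A) = 0.4201625.
m_1 = (0.737125 + 0.333250 + 0.342000 + 0.264500) / 0.4201625 = 1.676875 / 0.4201625 ≈ 3.991.

m_1 = 3.991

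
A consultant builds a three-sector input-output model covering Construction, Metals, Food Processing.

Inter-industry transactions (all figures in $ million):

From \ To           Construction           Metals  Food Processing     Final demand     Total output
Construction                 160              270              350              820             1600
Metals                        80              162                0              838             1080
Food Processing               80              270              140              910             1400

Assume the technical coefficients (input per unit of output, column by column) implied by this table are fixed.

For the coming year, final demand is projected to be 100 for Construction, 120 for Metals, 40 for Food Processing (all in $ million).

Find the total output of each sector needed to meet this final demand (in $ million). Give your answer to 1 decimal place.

Technical coefficients a_ij = z_ij / X_j:
  a_11 = 160/1600 = 0.10, a_21 = 80/1600 = 0.05, a_31 = 80/1600 = 0.05
  a_12 = 270/1080 = 0.25, a_22 = 162/1080 = 0.15, a_32 = 270/1080 = 0.25
  a_13 = 350/1400 = 0.25, a_23 = 0/1400 = 0.00, a_33 = 140/1400 = 0.10
I − A =
  [   0.90    -0.25    -0.25]
  [  -0.05     0.85     0.00]
  [  -0.05    -0.25     0.90]
Cofactors of I−A, C_ij = (−1)^(i+j)·(minor ij) (rows/columns in the sector order above):
  C_11 = (0.85)(0.90) − (0.00)(-0.25) = 0.7650
  C_12 = −[(-0.05)(0.90) − (0.00)(-0.05)] = 0.0450
  C_13 = (-0.05)(-0.25) − (0.85)(-0.05) = 0.0550
  C_21 = −[(-0.25)(0.90) − (-0.25)(-0.25)] = 0.2875
  C_22 = (0.90)(0.90) − (-0.25)(-0.05) = 0.7975
  C_23 = −[(0.90)(-0.25) − (-0.25)(-0.05)] = 0.2375
  C_31 = (-0.25)(0.00) − (-0.25)(0.85) = 0.2125
  C_32 = −[(0.90)(0.00) − (-0.25)(-0.05)] = 0.0125
  C_33 = (0.90)(0.85) − (-0.25)(-0.05) = 0.7525
det(I−A) = Σ_j (I−A)_1j·C_1j = (0.90)(0.7650) + (-0.25)(0.0450) + (-0.25)(0.0550) = 0.6635
adj(I−A) = Cᵀ =
  [ 0.7650   0.2875   0.2125]
  [ 0.0450   0.7975   0.0125]
  [ 0.0550   0.2375   0.7525]
(I − A)⁻¹ = adj(I−A) / det(I−A) ≈
  [   1.1530     0.4333     0.3203]
  [   0.0678     1.2020     0.0188]
  [   0.0829     0.3580     1.1341]
x = (I − A)⁻¹ d = adj(I−A)·d / det(I−A), with det(I−A) = 0.6635:
  x_1 = (0.7650·100 + 0.2875·120 + 0.2125·40) / 0.6635 = 119.50 / 0.6635 ≈ 180.1
  x_2 = (0.0450·100 + 0.7975·120 + 0.0125·40) / 0.6635 = 100.70 / 0.6635 ≈ 151.8
  x_3 = (0.0550·100 + 0.2375·120 + 0.7525·40) / 0.6635 = 64.10 / 0.6635 ≈ 96.6

x_1 = 180.1, x_2 = 151.8, x_3 = 96.6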